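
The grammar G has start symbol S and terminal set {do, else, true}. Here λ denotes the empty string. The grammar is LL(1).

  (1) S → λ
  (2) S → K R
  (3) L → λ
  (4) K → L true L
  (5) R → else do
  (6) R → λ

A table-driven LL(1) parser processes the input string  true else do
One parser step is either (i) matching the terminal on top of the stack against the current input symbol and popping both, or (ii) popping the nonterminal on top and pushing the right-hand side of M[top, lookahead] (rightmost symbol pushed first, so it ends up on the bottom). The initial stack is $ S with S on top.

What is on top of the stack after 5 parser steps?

R

step 1: stack=$ S  input=true else do $  — expand S → K R
step 2: stack=$ R K  input=true else do $  — expand K → L true L
step 3: stack=$ R L true L  input=true else do $  — expand L → λ
step 4: stack=$ R L true  input=true else do $  — match true
step 5: stack=$ R L  input=else do $  — expand L → λ
Stack after step 5: $ R (top = R).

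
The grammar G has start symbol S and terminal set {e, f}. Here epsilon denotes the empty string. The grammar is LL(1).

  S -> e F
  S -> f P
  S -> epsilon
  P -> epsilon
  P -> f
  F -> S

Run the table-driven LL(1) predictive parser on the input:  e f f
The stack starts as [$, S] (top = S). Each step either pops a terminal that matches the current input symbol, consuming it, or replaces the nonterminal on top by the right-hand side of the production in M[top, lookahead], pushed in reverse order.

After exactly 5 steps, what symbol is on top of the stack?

P

     Stack  Input    Action
  1  $ S    e f f $  expand S -> e F
  2  $ F e  e f f $  match e
  3  $ F    f f $    expand F -> S
  4  $ S    f f $    expand S -> f P
  5  $ P f  f f $    match f
Stack after step 5: $ P (top = P).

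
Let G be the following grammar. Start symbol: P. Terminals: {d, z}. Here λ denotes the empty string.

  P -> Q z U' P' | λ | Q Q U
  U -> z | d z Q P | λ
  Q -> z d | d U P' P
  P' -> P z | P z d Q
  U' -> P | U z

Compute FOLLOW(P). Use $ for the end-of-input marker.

{$, d, z}

FIRST(U): from U->z we get {z}; from U->d z Q P we get {d}; from U->λ we get {λ}. So FIRST(U) = {λ, d, z}.
FIRST(Q): from Q->z d we get {z}; from Q->d U P' P we get {d}. So FIRST(Q) = {d, z}.
FIRST(P): from P->Q z U' P' we get {d, z}; from P->λ we get {λ}; from P->Q Q U we get {d, z}. So FIRST(P) = {λ, d, z}.
FIRST(P'): from P'->P z we get {d, z}; from P'->P z d Q we get {d, z}. So FIRST(P') = {d, z}.
FIRST(U'): from U'->P we get {λ, d, z}; from U'->U z we get {d, z}. So FIRST(U') = {λ, d, z}.
FOLLOW(P) includes $ since P is the start symbol.
FOLLOW(U'): in P->Q z U' P', U' is followed by P' with FIRST {d, z}. Thus FOLLOW(U') = {d, z}.
FOLLOW(P): in U->d z Q P, the suffix after P is empty, so FOLLOW(P) ⊇ FOLLOW(U) = {$, d, z}; in Q->d U P' P, the suffix after P is empty, so FOLLOW(P) ⊇ FOLLOW(Q) = {$, d, z}; in P'->P z, P is followed by z with FIRST {z}; in P'->P z d Q, P is followed by z d Q with FIRST {z}; in U'->P, the suffix after P is empty, so FOLLOW(P) ⊇ FOLLOW(U') = {d, z}. Thus FOLLOW(P) = {$, d, z}.
FOLLOW(U): in P->Q Q U, the suffix after U is empty, so FOLLOW(U) ⊇ FOLLOW(P) = {$, d, z}; in Q->d U P' P, U is followed by P' P with FIRST {d, z}; in U'->U z, U is followed by z with FIRST {z}. Thus FOLLOW(U) = {$, d, z}.
FOLLOW(Q): in P->Q z U' P', Q is followed by z U' P' with FIRST {z}; in P->Q Q U (occurrence 1), Q is followed by Q U with FIRST {d, z}; in P->Q Q U (occurrence 2), Q is followed by U with FIRST {λ, d, z}; in P->Q Q U (occurrence 2), the suffix after Q is nullable, so FOLLOW(Q) ⊇ FOLLOW(P) = {$, d, z}; in U->d z Q P, Q is followed by P with FIRST {λ, d, z}; in U->d z Q P, the suffix after Q is nullable, so FOLLOW(Q) ⊇ FOLLOW(U) = {$, d, z}; in P'->P z d Q, the suffix after Q is empty, so FOLLOW(Q) ⊇ FOLLOW(P') = {$, d, z}. Thus FOLLOW(Q) = {$, d, z}.
FOLLOW(P'): in P->Q z U' P', the suffix after P' is empty, so FOLLOW(P') ⊇ FOLLOW(P) = {$, d, z}; in Q->d U P' P, P' is followed by P with FIRST {λ, d, z}; in Q->d U P' P, the suffix after P' is nullable, so FOLLOW(P') ⊇ FOLLOW(Q) = {$, d, z}. Thus FOLLOW(P') = {$, d, z}.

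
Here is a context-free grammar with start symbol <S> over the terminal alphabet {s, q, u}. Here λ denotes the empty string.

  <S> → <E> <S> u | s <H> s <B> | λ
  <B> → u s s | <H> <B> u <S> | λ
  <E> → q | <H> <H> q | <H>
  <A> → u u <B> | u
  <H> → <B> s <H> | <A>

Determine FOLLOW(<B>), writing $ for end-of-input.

{$, q, s, u}

FIRST(<A>): from <A>→u u <B> we get {u}; from <A>→u we get {u}. So FIRST(<A>) = {u}.
FIRST(<S>): from <S>→<E> <S> u we get {q, s, u}; from <S>→s <H> s <B> we get {s}; from <S>→λ we get {λ}. So FIRST(<S>) = {λ, q, s, u}.
FIRST(<B>): from <B>→u s s we get {u}; from <B>→<H> <B> u <S> we get {s, u}; from <B>→λ we get {λ}. So FIRST(<B>) = {λ, s, u}.
FIRST(<H>): from <H>→<B> s <H> we get {s, u}; from <H>→<A> we get {u}. So FIRST(<H>) = {s, u}.
FIRST(<E>): from <E>→q we get {q}; from <E>→<H> <H> q we get {s, u}; from <E>→<H> we get {s, u}. So FIRST(<E>) = {q, s, u}.
FOLLOW(<S>) includes $ since <S> is the start symbol.
FOLLOW(<E>): in <S>→<E> <S> u, <E> is followed by <S> u with FIRST {q, s, u}. Thus FOLLOW(<E>) = {q, s, u}.
FOLLOW(<H>): in <S>→s <H> s <B>, <H> is followed by s <B> with FIRST {s}; in <B>→<H> <B> u <S>, <H> is followed by <B> u <S> with FIRST {s, u}; in <E>→<H> <H> q (occurrence 1), <H> is followed by <H> q with FIRST {s, u}; in <E>→<H> <H> q (occurrence 2), <H> is followed by q with FIRST {q}; in <E>→<H>, the suffix after <H> is empty, so FOLLOW(<H>) ⊇ FOLLOW(<E>) = {q, s, u}; in <H>→<B> s <H>, the suffix after <H> is empty (adds nothing new). Thus FOLLOW(<H>) = {q, s, u}.
FOLLOW(<A>): in <H>→<A>, the suffix after <A> is empty, so FOLLOW(<A>) ⊇ FOLLOW(<H>) = {q, s, u}. Thus FOLLOW(<A>) = {q, s, u}.
FOLLOW(<S>): in <S>→<E> <S> u, <S> is followed by u with FIRST {u}; in <B>→<H> <B> u <S>, the suffix after <S> is empty, so FOLLOW(<S>) ⊇ FOLLOW(<B>) = {$, q, s, u}. Thus FOLLOW(<S>) = {$, q, s, u}.
FOLLOW(<B>): in <S>→s <H> s <B>, the suffix after <B> is empty, so FOLLOW(<B>) ⊇ FOLLOW(<S>) = {$, q, s, u}; in <B>→<H> <B> u <S>, <B> is followed by u <S> with FIRST {u}; in <A>→u u <B>, the suffix after <B> is empty, so FOLLOW(<B>) ⊇ FOLLOW(<A>) = {q, s, u}; in <H>→<B> s <H>, <B> is followed by s <H> with FIRST {s}. Thus FOLLOW(<B>) = {$, q, s, u}.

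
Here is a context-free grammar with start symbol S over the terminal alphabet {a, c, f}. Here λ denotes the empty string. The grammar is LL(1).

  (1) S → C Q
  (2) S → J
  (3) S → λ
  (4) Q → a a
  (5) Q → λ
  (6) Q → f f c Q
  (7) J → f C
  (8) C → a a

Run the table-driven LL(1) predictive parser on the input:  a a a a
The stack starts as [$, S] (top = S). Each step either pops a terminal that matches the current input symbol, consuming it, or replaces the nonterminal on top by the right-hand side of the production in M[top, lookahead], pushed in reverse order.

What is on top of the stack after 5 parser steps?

step 1: stack=$ S  input=a a a a $  — expand S → C Q
step 2: stack=$ Q C  input=a a a a $  — expand C → a a
step 3: stack=$ Q a a  input=a a a a $  — match a
step 4: stack=$ Q a  input=a a a $  — match a
step 5: stack=$ Q  input=a a $  — expand Q → a a
Stack after step 5: $ a a (top = a).

a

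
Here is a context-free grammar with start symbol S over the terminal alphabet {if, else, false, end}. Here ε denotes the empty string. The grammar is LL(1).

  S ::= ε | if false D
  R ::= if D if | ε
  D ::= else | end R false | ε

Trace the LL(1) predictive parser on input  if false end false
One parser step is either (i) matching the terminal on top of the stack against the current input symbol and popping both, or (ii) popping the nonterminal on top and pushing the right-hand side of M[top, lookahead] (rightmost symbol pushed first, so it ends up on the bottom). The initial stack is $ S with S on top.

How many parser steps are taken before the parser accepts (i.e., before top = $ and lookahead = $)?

step 1: stack=$ S  input=if false end false $  — expand S ::= if false D
step 2: stack=$ D false if  input=if false end false $  — match if
step 3: stack=$ D false  input=false end false $  — match false
step 4: stack=$ D  input=end false $  — expand D ::= end R false
step 5: stack=$ false R end  input=end false $  — match end
step 6: stack=$ false R  input=false $  — expand R ::= ε
step 7: stack=$ false  input=false $  — match false
Accept reached after 7 steps.

7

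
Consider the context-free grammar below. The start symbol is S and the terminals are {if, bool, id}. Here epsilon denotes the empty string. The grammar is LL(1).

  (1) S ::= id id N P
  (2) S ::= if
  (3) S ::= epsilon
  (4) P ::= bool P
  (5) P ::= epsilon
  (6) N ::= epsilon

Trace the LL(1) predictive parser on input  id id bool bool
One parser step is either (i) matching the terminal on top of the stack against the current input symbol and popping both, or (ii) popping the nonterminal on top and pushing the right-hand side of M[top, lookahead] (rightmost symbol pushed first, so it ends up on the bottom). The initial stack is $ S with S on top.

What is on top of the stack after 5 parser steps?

bool

step 1: stack=$ S  input=id id bool bool $  — expand S ::= id id N P
step 2: stack=$ P N id id  input=id id bool bool $  — match id
step 3: stack=$ P N id  input=id bool bool $  — match id
step 4: stack=$ P N  input=bool bool $  — expand N ::= epsilon
step 5: stack=$ P  input=bool bool $  — expand P ::= bool P
Stack after step 5: $ P bool (top = bool).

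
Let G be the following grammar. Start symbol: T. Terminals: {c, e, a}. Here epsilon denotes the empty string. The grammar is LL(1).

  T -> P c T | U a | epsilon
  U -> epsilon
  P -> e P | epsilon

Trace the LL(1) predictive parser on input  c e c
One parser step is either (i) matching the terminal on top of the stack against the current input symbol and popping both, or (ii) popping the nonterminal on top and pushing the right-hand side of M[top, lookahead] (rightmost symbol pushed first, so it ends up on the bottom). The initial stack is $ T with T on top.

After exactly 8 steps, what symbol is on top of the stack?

step 1: stack=$ T  input=c e c $  — expand T -> P c T
step 2: stack=$ T c P  input=c e c $  — expand P -> epsilon
step 3: stack=$ T c  input=c e c $  — match c
step 4: stack=$ T  input=e c $  — expand T -> P c T
step 5: stack=$ T c P  input=e c $  — expand P -> e P
step 6: stack=$ T c P e  input=e c $  — match e
step 7: stack=$ T c P  input=c $  — expand P -> epsilon
step 8: stack=$ T c  input=c $  — match c
Stack after step 8: $ T (top = T).

T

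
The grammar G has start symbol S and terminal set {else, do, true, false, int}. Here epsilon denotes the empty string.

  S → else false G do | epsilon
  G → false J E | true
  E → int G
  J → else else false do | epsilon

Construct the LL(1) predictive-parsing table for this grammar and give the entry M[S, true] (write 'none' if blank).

FIRST(S): from S→else false G do we get {else}; from S→epsilon we get {epsilon}. So FIRST(S) = {epsilon, else}.
FIRST(G): from G→false J E we get {false}; from G→true we get {true}. So FIRST(G) = {false, true}.
FIRST(E): from E→int G we get {int}. So FIRST(E) = {int}.
FIRST(J): from J→else else false do we get {else}; from J→epsilon we get {epsilon}. So FIRST(J) = {epsilon, else}.
FOLLOW(S) includes $ since S is the start symbol.
FOLLOW(S): S appears on no right-hand side. Thus FOLLOW(S) = {$}.
For S → else false G do: FIRST(else false G do) = {else}, so it goes in M[S, t] for t ∈ {else}.
For S → epsilon: FIRST(epsilon) = {epsilon}, so it goes in M[S, t] for t ∈ {}; since epsilon ∈ FIRST, also for every t ∈ FOLLOW(S) = {$}.
None of these place a production in M[S, true].

none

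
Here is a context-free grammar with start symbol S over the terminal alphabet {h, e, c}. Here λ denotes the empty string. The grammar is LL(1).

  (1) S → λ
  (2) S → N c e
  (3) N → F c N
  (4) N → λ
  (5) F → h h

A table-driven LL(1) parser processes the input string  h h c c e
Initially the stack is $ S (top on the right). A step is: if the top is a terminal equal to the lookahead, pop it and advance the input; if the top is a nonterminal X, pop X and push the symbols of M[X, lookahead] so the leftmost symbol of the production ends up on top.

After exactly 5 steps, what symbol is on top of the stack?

c

     Stack          Input        Action
  1  $ S            h h c c e $  expand S → N c e
  2  $ e c N        h h c c e $  expand N → F c N
  3  $ e c N c F    h h c c e $  expand F → h h
  4  $ e c N c h h  h h c c e $  match h
  5  $ e c N c h    h c c e $    match h
Stack after step 5: $ e c N c (top = c).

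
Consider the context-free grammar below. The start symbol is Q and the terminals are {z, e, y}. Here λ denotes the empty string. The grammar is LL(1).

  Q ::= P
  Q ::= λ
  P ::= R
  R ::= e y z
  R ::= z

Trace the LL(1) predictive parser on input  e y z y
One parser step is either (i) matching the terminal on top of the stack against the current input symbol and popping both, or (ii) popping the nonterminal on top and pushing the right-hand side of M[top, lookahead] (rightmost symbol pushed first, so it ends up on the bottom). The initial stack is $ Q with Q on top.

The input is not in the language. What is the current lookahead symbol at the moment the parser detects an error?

y

     Stack    Input      Action
  1  $ Q      e y z y $  expand Q ::= P
  2  $ P      e y z y $  expand P ::= R
  3  $ R      e y z y $  expand R ::= e y z
  4  $ z y e  e y z y $  match e
  5  $ z y    y z y $    match y
  6  $ z      z y $      match z
  7  $        y $        error: stack empty but input remains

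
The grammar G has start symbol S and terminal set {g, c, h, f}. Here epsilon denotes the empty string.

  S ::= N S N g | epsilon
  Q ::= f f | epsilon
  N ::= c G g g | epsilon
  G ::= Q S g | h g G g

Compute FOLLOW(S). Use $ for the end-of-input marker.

{$, c, g}

FIRST(Q) = {epsilon, f}
FIRST(N) = {epsilon, c}
FIRST(S) = {epsilon, c, g}  (via N S N g)
FIRST(G) = {c, f, g, h}  (via Q S g)
FOLLOW(S) includes $ since S is the start symbol.
FOLLOW(S): in S::=N S N g, S is followed by N g with FIRST {c, g}; in G::=Q S g, S is followed by g with FIRST {g}. Thus FOLLOW(S) = {$, c, g}.
FOLLOW(Q): in G::=Q S g, Q is followed by S g with FIRST {c, g}. Thus FOLLOW(Q) = {c, g}.
FOLLOW(N): in S::=N S N g (occurrence 1), N is followed by S N g with FIRST {c, g}; in S::=N S N g (occurrence 2), N is followed by g with FIRST {g}. Thus FOLLOW(N) = {c, g}.
FOLLOW(G): in N::=c G g g, G is followed by g g with FIRST {g}; in G::=h g G g, G is followed by g with FIRST {g}. Thus FOLLOW(G) = {g}.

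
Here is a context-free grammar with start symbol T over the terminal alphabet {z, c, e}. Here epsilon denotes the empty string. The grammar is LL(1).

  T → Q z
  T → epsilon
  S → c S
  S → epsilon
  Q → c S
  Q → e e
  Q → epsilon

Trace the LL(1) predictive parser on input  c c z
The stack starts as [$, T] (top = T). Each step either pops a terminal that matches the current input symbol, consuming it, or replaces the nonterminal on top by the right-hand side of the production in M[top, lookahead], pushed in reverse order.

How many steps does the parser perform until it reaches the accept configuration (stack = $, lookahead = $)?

     Stack    Input    Action
  1  $ T      c c z $  expand T → Q z
  2  $ z Q    c c z $  expand Q → c S
  3  $ z S c  c c z $  match c
  4  $ z S    c z $    expand S → c S
  5  $ z S c  c z $    match c
  6  $ z S    z $      expand S → epsilon
  7  $ z      z $      match z
Accept reached after 7 steps.

7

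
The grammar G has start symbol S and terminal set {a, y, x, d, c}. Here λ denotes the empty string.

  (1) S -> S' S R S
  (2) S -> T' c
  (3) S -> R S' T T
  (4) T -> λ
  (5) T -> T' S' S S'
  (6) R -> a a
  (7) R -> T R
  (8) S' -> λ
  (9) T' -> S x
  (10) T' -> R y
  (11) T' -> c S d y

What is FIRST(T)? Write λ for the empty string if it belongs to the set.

{λ, a, c}

FIRST(S'): from S'->λ we get {λ}. So FIRST(S') = {λ}.
FIRST(S): from S->S' S R S we get {a, c}; from S->T' c we get {a, c}; from S->R S' T T we get {a, c}. So FIRST(S) = {a, c}.
FIRST(T): from T->λ we get {λ}; from T->T' S' S S' we get {a, c}. So FIRST(T) = {λ, a, c}.
FIRST(R): from R->a a we get {a}; from R->T R we get {a, c}. So FIRST(R) = {a, c}.
FIRST(T'): from T'->S x we get {a, c}; from T'->R y we get {a, c}; from T'->c S d y we get {c}. So FIRST(T') = {a, c}.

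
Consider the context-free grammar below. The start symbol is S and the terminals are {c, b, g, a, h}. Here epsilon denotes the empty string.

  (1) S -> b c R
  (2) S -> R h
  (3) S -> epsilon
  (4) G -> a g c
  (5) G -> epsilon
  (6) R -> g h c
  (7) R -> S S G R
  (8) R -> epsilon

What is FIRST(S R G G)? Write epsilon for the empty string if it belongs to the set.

{epsilon, a, b, g, h}

FIRST(G): from G->a g c we get {a}; from G->epsilon we get {epsilon}. So FIRST(G) = {epsilon, a}.
FIRST(S): from S->b c R we get {b}; from S->R h we get {a, b, g, h}; from S->epsilon we get {epsilon}. So FIRST(S) = {epsilon, a, b, g, h}.
FIRST(R): from R->g h c we get {g}; from R->S S G R we get {epsilon, a, b, g, h}; from R->epsilon we get {epsilon}. So FIRST(R) = {epsilon, a, b, g, h}.
FIRST(S R G G): take FIRST of each symbol in turn, carrying on past any symbol whose FIRST contains epsilon; result {epsilon, a, b, g, h}.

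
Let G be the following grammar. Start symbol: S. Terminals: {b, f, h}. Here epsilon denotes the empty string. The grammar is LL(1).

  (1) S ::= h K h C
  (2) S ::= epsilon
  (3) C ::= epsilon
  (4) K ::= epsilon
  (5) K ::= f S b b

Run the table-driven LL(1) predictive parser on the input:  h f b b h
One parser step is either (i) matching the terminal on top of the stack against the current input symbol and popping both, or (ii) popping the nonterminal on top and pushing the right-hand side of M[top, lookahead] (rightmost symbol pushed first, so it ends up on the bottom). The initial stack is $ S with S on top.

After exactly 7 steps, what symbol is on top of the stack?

     Stack          Input        Action
  1  $ S            h f b b h $  expand S ::= h K h C
  2  $ C h K h      h f b b h $  match h
  3  $ C h K        f b b h $    expand K ::= f S b b
  4  $ C h b b S f  f b b h $    match f
  5  $ C h b b S    b b h $      expand S ::= epsilon
  6  $ C h b b      b b h $      match b
  7  $ C h b        b h $        match b
Stack after step 7: $ C h (top = h).

h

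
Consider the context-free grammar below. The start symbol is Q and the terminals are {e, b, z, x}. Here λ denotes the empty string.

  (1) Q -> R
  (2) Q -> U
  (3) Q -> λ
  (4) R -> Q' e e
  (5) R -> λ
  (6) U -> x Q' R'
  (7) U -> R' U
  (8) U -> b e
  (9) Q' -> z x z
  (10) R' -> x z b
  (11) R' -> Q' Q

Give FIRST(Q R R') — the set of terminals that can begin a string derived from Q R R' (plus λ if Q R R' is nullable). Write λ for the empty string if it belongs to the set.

FIRST(Q') = {z}
FIRST(R) = {λ, z}  (via Q' e e)
FIRST(R') = {x, z}  (via Q' Q)
FIRST(U) = {b, x, z}  (via R' U)
FIRST(Q) = {λ, b, x, z}  (via R, U)
FIRST(Q R R'): take FIRST of each symbol in turn, carrying on past any symbol whose FIRST contains λ; result {b, x, z}.

{b, x, z}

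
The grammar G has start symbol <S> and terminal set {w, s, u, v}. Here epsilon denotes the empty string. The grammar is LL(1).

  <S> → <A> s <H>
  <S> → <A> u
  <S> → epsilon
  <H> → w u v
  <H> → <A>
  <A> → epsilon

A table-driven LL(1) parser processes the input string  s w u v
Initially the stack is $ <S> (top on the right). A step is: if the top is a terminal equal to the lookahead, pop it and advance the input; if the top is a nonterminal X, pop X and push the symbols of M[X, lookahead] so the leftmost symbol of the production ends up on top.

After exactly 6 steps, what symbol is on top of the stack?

     Stack        Input      Action
  1  $ <S>        s w u v $  expand <S> → <A> s <H>
  2  $ <H> s <A>  s w u v $  expand <A> → epsilon
  3  $ <H> s      s w u v $  match s
  4  $ <H>        w u v $    expand <H> → w u v
  5  $ v u w      w u v $    match w
  6  $ v u        u v $      match u
Stack after step 6: $ v (top = v).

v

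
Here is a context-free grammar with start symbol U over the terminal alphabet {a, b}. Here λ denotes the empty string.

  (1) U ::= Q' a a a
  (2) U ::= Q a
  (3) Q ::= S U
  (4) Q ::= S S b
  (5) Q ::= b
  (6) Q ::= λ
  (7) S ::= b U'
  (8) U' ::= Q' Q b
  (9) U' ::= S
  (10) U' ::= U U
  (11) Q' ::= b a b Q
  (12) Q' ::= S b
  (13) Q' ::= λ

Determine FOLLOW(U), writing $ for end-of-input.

{$, a, b}

FIRST(S): from S::=b U' we get {b}. So FIRST(S) = {b}.
FIRST(Q): from Q::=S U we get {b}; from Q::=S S b we get {b}; from Q::=b we get {b}; from Q::=λ we get {λ}. So FIRST(Q) = {λ, b}.
FIRST(Q'): from Q'::=b a b Q we get {b}; from Q'::=S b we get {b}; from Q'::=λ we get {λ}. So FIRST(Q') = {λ, b}.
FIRST(U): from U::=Q' a a a we get {a, b}; from U::=Q a we get {a, b}. So FIRST(U) = {a, b}.
FIRST(U'): from U'::=Q' Q b we get {b}; from U'::=S we get {b}; from U'::=U U we get {a, b}. So FIRST(U') = {a, b}.
FOLLOW(U) includes $ since U is the start symbol.
FOLLOW(Q'): in U::=Q' a a a, Q' is followed by a a a with FIRST {a}; in U'::=Q' Q b, Q' is followed by Q b with FIRST {b}. Thus FOLLOW(Q') = {a, b}.
FOLLOW(Q): in U::=Q a, Q is followed by a with FIRST {a}; in U'::=Q' Q b, Q is followed by b with FIRST {b}; in Q'::=b a b Q, the suffix after Q is empty, so FOLLOW(Q) ⊇ FOLLOW(Q') = {a, b}. Thus FOLLOW(Q) = {a, b}.
FOLLOW(U): in Q::=S U, the suffix after U is empty, so FOLLOW(U) ⊇ FOLLOW(Q) = {a, b}; in U'::=U U (occurrence 1), U is followed by U with FIRST {a, b}; in U'::=U U (occurrence 2), the suffix after U is empty, so FOLLOW(U) ⊇ FOLLOW(U') = {a, b}. Thus FOLLOW(U) = {$, a, b}.
FOLLOW(S): in Q::=S U, S is followed by U with FIRST {a, b}; in Q::=S S b (occurrence 1), S is followed by S b with FIRST {b}; in Q::=S S b (occurrence 2), S is followed by b with FIRST {b}; in U'::=S, the suffix after S is empty, so FOLLOW(S) ⊇ FOLLOW(U') = {a, b}; in Q'::=S b, S is followed by b with FIRST {b}. Thus FOLLOW(S) = {a, b}.
FOLLOW(U'): in S::=b U', the suffix after U' is empty, so FOLLOW(U') ⊇ FOLLOW(S) = {a, b}. Thus FOLLOW(U') = {a, b}.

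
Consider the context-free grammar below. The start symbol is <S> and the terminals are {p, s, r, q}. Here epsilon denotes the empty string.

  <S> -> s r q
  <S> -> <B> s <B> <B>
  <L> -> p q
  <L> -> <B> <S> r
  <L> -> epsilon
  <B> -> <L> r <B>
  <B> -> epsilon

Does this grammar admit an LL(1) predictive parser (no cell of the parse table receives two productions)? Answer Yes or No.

FIRST(<S>) = {p, r, s}
FIRST(<L>) = {epsilon, p, r, s}
FIRST(<B>) = {epsilon, p, r, s}
FOLLOW(<S>) = {$, r}
FOLLOW(<L>) = {r}
FOLLOW(<B>) = {$, p, r, s}
Cell M[<B>, p] receives both <B> -> <L> r <B> and <B> -> epsilon — the grammar is not LL(1).

No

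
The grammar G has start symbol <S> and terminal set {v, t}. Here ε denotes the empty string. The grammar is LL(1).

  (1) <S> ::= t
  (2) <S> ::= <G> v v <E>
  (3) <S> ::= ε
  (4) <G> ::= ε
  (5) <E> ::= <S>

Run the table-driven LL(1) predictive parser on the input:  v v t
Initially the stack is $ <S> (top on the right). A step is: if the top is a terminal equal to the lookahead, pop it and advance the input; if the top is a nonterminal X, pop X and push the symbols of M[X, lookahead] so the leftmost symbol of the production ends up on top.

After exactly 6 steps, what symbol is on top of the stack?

t

step 1: stack=$ <S>  input=v v t $  — expand <S> ::= <G> v v <E>
step 2: stack=$ <E> v v <G>  input=v v t $  — expand <G> ::= ε
step 3: stack=$ <E> v v  input=v v t $  — match v
step 4: stack=$ <E> v  input=v t $  — match v
step 5: stack=$ <E>  input=t $  — expand <E> ::= <S>
step 6: stack=$ <S>  input=t $  — expand <S> ::= t
Stack after step 6: $ t (top = t).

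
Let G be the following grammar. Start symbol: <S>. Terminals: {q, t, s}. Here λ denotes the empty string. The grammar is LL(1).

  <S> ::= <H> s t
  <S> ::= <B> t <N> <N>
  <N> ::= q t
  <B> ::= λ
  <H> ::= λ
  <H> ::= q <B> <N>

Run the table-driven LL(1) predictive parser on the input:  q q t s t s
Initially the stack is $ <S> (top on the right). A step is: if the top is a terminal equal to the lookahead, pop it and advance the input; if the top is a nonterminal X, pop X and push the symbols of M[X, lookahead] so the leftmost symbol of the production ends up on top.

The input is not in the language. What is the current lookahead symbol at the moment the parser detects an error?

s

      Stack            Input          Action
   1  $ <S>            q q t s t s $  expand <S> ::= <H> s t
   2  $ t s <H>        q q t s t s $  expand <H> ::= q <B> <N>
   3  $ t s <N> <B> q  q q t s t s $  match q
   4  $ t s <N> <B>    q t s t s $    expand <B> ::= λ
   5  $ t s <N>        q t s t s $    expand <N> ::= q t
   6  $ t s t q        q t s t s $    match q
   7  $ t s t          t s t s $      match t
   8  $ t s            s t s $        match s
   9  $ t              t s $          match t
  10  $                s $            error: stack empty but input remains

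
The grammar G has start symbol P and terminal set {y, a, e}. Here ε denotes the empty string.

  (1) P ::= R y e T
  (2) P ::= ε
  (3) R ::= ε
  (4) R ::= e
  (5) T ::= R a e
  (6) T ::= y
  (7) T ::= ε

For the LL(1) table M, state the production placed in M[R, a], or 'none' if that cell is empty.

FIRST(R): from R::=ε we get {ε}; from R::=e we get {e}. So FIRST(R) = {ε, e}.
FIRST(P): from P::=R y e T we get {e, y}; from P::=ε we get {ε}. So FIRST(P) = {ε, e, y}.
FIRST(T): from T::=R a e we get {a, e}; from T::=y we get {y}; from T::=ε we get {ε}. So FIRST(T) = {ε, a, e, y}.
FOLLOW(P) includes $ since P is the start symbol.
FOLLOW(R): in P::=R y e T, R is followed by y e T with FIRST {y}; in T::=R a e, R is followed by a e with FIRST {a}. Thus FOLLOW(R) = {a, y}.
For R ::= ε: FIRST(ε) = {ε}, so it goes in M[R, t] for t ∈ {}; since ε ∈ FIRST, also for every t ∈ FOLLOW(R) = {a, y}.
For R ::= e: FIRST(e) = {e}, so it goes in M[R, t] for t ∈ {e}.

R ::= ε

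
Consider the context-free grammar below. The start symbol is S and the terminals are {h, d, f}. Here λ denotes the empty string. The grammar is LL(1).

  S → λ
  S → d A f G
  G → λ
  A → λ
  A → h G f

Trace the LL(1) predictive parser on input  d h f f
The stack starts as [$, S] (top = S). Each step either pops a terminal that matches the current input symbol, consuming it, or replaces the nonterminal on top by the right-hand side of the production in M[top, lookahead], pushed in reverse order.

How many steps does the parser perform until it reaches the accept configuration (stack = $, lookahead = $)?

8

step 1: stack=$ S  input=d h f f $  — expand S → d A f G
step 2: stack=$ G f A d  input=d h f f $  — match d
step 3: stack=$ G f A  input=h f f $  — expand A → h G f
step 4: stack=$ G f f G h  input=h f f $  — match h
step 5: stack=$ G f f G  input=f f $  — expand G → λ
step 6: stack=$ G f f  input=f f $  — match f
step 7: stack=$ G f  input=f $  — match f
step 8: stack=$ G  input=$  — expand G → λ
Accept reached after 8 steps.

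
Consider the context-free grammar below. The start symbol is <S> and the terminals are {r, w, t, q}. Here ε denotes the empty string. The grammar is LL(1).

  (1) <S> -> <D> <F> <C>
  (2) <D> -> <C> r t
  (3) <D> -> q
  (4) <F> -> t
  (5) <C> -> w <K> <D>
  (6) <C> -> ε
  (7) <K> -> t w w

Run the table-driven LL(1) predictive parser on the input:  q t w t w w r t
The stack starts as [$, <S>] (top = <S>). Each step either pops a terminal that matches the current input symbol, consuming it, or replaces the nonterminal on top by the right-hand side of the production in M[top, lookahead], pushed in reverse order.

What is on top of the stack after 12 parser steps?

<C>

      Stack          Input              Action
   1  $ <S>          q t w t w w r t $  expand <S> -> <D> <F> <C>
   2  $ <C> <F> <D>  q t w t w w r t $  expand <D> -> q
   3  $ <C> <F> q    q t w t w w r t $  match q
   4  $ <C> <F>      t w t w w r t $    expand <F> -> t
   5  $ <C> t        t w t w w r t $    match t
   6  $ <C>          w t w w r t $      expand <C> -> w <K> <D>
   7  $ <D> <K> w    w t w w r t $      match w
   8  $ <D> <K>      t w w r t $        expand <K> -> t w w
   9  $ <D> w w t    t w w r t $        match t
  10  $ <D> w w      w w r t $          match w
  11  $ <D> w        w r t $            match w
  12  $ <D>          r t $              expand <D> -> <C> r t
Stack after step 12: $ t r <C> (top = <C>).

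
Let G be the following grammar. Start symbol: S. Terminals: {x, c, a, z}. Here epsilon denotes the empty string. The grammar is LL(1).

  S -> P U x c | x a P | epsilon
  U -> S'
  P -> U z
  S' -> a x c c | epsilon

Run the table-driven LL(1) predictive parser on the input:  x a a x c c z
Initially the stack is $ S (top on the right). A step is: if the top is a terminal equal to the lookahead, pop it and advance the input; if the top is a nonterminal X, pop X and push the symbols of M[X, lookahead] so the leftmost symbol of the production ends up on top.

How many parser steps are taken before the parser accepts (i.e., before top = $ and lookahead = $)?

11

      Stack        Input            Action
   1  $ S          x a a x c c z $  expand S -> x a P
   2  $ P a x      x a a x c c z $  match x
   3  $ P a        a a x c c z $    match a
   4  $ P          a x c c z $      expand P -> U z
   5  $ z U        a x c c z $      expand U -> S'
   6  $ z S'       a x c c z $      expand S' -> a x c c
   7  $ z c c x a  a x c c z $      match a
   8  $ z c c x    x c c z $        match x
   9  $ z c c      c c z $          match c
  10  $ z c        c z $            match c
  11  $ z          z $              match z
Accept reached after 11 steps.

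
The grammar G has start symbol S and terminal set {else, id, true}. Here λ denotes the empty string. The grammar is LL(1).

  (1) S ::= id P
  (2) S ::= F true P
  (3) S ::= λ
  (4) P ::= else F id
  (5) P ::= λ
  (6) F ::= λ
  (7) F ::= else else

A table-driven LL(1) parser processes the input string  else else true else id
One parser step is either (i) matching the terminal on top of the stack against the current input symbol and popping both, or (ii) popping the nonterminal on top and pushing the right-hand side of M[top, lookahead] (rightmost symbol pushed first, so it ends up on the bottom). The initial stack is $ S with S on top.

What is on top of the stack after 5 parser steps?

P

step 1: stack=$ S  input=else else true else id $  — expand S ::= F true P
step 2: stack=$ P true F  input=else else true else id $  — expand F ::= else else
step 3: stack=$ P true else else  input=else else true else id $  — match else
step 4: stack=$ P true else  input=else true else id $  — match else
step 5: stack=$ P true  input=true else id $  — match true
Stack after step 5: $ P (top = P).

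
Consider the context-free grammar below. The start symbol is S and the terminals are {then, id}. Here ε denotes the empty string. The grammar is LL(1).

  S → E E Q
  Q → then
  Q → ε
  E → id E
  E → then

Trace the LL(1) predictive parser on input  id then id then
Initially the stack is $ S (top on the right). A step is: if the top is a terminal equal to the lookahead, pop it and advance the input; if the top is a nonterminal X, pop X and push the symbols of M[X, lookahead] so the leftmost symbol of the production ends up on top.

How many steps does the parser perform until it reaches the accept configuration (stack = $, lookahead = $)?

10

      Stack       Input              Action
   1  $ S         id then id then $  expand S → E E Q
   2  $ Q E E     id then id then $  expand E → id E
   3  $ Q E E id  id then id then $  match id
   4  $ Q E E     then id then $     expand E → then
   5  $ Q E then  then id then $     match then
   6  $ Q E       id then $          expand E → id E
   7  $ Q E id    id then $          match id
   8  $ Q E       then $             expand E → then
   9  $ Q then    then $             match then
  10  $ Q         $                  expand Q → ε
Accept reached after 10 steps.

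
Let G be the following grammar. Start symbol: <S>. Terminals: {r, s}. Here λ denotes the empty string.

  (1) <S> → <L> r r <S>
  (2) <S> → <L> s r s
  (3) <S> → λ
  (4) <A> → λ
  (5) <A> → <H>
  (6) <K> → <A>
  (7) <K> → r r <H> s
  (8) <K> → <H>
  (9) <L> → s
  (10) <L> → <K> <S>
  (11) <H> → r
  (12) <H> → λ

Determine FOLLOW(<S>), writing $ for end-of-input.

{$, r, s}

FIRST(<H>) = {λ, r}
FIRST(<A>) = {λ, r}  (via <H>)
FIRST(<K>) = {λ, r}  (via <A>, <H>)
FIRST(<S>) = {λ, r, s}  (via <L> r r <S>, <L> s r s)
FIRST(<L>) = {λ, r, s}  (via <K> <S>)
FOLLOW(<S>) includes $ since <S> is the start symbol.
FOLLOW(<L>): in <S>→<L> r r <S>, <L> is followed by r r <S> with FIRST {r}; in <S>→<L> s r s, <L> is followed by s r s with FIRST {s}. Thus FOLLOW(<L>) = {r, s}.
FOLLOW(<S>): in <S>→<L> r r <S>, the suffix after <S> is empty (adds nothing new); in <L>→<K> <S>, the suffix after <S> is empty, so FOLLOW(<S>) ⊇ FOLLOW(<L>) = {r, s}. Thus FOLLOW(<S>) = {$, r, s}.
FOLLOW(<K>): in <L>→<K> <S>, <K> is followed by <S> with FIRST {λ, r, s}; in <L>→<K> <S>, the suffix after <K> is nullable, so FOLLOW(<K>) ⊇ FOLLOW(<L>) = {r, s}. Thus FOLLOW(<K>) = {r, s}.
FOLLOW(<A>): in <K>→<A>, the suffix after <A> is empty, so FOLLOW(<A>) ⊇ FOLLOW(<K>) = {r, s}. Thus FOLLOW(<A>) = {r, s}.
FOLLOW(<H>): in <A>→<H>, the suffix after <H> is empty, so FOLLOW(<H>) ⊇ FOLLOW(<A>) = {r, s}; in <K>→r r <H> s, <H> is followed by s with FIRST {s}; in <K>→<H>, the suffix after <H> is empty, so FOLLOW(<H>) ⊇ FOLLOW(<K>) = {r, s}. Thus FOLLOW(<H>) = {r, s}.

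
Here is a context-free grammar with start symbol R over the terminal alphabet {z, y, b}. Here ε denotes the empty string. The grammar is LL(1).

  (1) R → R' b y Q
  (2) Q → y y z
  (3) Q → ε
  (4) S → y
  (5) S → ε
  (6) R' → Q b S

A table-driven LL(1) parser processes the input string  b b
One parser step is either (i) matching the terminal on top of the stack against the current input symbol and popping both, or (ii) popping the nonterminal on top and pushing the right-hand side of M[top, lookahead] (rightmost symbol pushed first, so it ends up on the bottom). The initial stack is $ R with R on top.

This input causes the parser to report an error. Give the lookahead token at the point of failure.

$

     Stack          Input  Action
  1  $ R            b b $  expand R → R' b y Q
  2  $ Q y b R'     b b $  expand R' → Q b S
  3  $ Q y b S b Q  b b $  expand Q → ε
  4  $ Q y b S b    b b $  match b
  5  $ Q y b S      b $    expand S → ε
  6  $ Q y b        b $    match b
  7  $ Q y          $      error: top is terminal y but lookahead is $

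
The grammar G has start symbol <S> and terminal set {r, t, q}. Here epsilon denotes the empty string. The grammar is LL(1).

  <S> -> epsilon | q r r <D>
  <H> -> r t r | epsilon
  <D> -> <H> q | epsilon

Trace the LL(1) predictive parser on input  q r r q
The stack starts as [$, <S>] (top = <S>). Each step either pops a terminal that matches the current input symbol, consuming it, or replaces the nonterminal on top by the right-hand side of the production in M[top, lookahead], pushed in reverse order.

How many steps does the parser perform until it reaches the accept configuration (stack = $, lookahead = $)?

step 1: stack=$ <S>  input=q r r q $  — expand <S> -> q r r <D>
step 2: stack=$ <D> r r q  input=q r r q $  — match q
step 3: stack=$ <D> r r  input=r r q $  — match r
step 4: stack=$ <D> r  input=r q $  — match r
step 5: stack=$ <D>  input=q $  — expand <D> -> <H> q
step 6: stack=$ q <H>  input=q $  — expand <H> -> epsilon
step 7: stack=$ q  input=q $  — match q
Accept reached after 7 steps.

7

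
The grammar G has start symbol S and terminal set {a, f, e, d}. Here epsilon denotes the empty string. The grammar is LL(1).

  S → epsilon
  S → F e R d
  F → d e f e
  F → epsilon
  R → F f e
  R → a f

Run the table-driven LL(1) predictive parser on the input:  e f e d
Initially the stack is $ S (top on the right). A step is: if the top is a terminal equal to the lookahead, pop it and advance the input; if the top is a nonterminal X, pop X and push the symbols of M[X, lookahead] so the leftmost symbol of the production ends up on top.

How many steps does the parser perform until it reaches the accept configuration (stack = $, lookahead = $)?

8

step 1: stack=$ S  input=e f e d $  — expand S → F e R d
step 2: stack=$ d R e F  input=e f e d $  — expand F → epsilon
step 3: stack=$ d R e  input=e f e d $  — match e
step 4: stack=$ d R  input=f e d $  — expand R → F f e
step 5: stack=$ d e f F  input=f e d $  — expand F → epsilon
step 6: stack=$ d e f  input=f e d $  — match f
step 7: stack=$ d e  input=e d $  — match e
step 8: stack=$ d  input=d $  — match d
Accept reached after 8 steps.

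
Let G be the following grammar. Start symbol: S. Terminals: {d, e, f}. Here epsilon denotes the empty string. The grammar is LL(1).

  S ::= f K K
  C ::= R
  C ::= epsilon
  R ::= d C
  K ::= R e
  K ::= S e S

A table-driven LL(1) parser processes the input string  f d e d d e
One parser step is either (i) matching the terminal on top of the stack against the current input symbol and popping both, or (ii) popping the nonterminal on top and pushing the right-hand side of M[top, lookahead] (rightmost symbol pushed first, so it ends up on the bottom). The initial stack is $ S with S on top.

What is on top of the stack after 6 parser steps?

e

step 1: stack=$ S  input=f d e d d e $  — expand S ::= f K K
step 2: stack=$ K K f  input=f d e d d e $  — match f
step 3: stack=$ K K  input=d e d d e $  — expand K ::= R e
step 4: stack=$ K e R  input=d e d d e $  — expand R ::= d C
step 5: stack=$ K e C d  input=d e d d e $  — match d
step 6: stack=$ K e C  input=e d d e $  — expand C ::= epsilon
Stack after step 6: $ K e (top = e).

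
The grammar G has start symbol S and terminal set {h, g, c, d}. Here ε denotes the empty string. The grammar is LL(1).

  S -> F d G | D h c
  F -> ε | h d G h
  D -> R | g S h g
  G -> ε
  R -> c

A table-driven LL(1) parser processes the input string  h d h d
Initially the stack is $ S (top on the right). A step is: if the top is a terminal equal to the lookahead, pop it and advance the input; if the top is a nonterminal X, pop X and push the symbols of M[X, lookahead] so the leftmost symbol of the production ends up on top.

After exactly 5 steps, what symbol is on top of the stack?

     Stack          Input      Action
  1  $ S            h d h d $  expand S -> F d G
  2  $ G d F        h d h d $  expand F -> h d G h
  3  $ G d h G d h  h d h d $  match h
  4  $ G d h G d    d h d $    match d
  5  $ G d h G      h d $      expand G -> ε
Stack after step 5: $ G d h (top = h).

h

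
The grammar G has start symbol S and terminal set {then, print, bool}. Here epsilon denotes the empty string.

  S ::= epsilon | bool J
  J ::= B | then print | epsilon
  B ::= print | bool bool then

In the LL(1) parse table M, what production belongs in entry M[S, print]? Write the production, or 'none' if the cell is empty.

FIRST(S) = {epsilon, bool}
FIRST(B) = {bool, print}
FIRST(J) = {epsilon, bool, print, then}  (via B)
FOLLOW(S) includes $ since S is the start symbol.
FOLLOW(S): S appears on no right-hand side. Thus FOLLOW(S) = {$}.
For S ::= epsilon: FIRST(epsilon) = {epsilon}, so it goes in M[S, t] for t ∈ {}; since epsilon ∈ FIRST, also for every t ∈ FOLLOW(S) = {$}.
For S ::= bool J: FIRST(bool J) = {bool}, so it goes in M[S, t] for t ∈ {bool}.
None of these place a production in M[S, print].

none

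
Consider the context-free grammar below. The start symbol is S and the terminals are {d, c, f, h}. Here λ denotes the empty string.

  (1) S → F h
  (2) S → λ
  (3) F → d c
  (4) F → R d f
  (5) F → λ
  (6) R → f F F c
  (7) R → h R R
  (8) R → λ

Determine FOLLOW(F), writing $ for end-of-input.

FIRST(R) = {λ, f, h}
FIRST(F) = {λ, d, f, h}  (via R d f)
FIRST(S) = {λ, d, f, h}  (via F h)
FOLLOW(S) includes $ since S is the start symbol.
FOLLOW(S): S appears on no right-hand side. Thus FOLLOW(S) = {$}.
FOLLOW(F): in S→F h, F is followed by h with FIRST {h}; in R→f F F c (occurrence 1), F is followed by F c with FIRST {c, d, f, h}; in R→f F F c (occurrence 2), F is followed by c with FIRST {c}. Thus FOLLOW(F) = {c, d, f, h}.
FOLLOW(R): in F→R d f, R is followed by d f with FIRST {d}; in R→h R R (occurrence 1), R is followed by R with FIRST {λ, f, h}; in R→h R R (occurrence 1), the suffix after R is nullable (adds nothing new); in R→h R R (occurrence 2), the suffix after R is empty (adds nothing new). Thus FOLLOW(R) = {d, f, h}.

{c, d, f, h}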